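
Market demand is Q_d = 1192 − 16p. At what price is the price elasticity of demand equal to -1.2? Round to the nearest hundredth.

Set −bp/(a − bp) = −1.2 ⇒ bp = 1.2(a − bp) ⇒ bp(1+1.2) = 1.2·a.
p = 1.2·1192/(16·2.2) ≈ 40.64.

40.64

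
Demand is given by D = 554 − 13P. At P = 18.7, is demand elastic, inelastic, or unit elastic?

inelastic

At P = 18.7, D = 310.9.
dD/dP = −13.
Point elasticity E = (dD/dP)·(P/D) = -13 × 18.7/310.9 ≈ -0.782.
|E| ≈ 0.782 < 1, so demand is inelastic.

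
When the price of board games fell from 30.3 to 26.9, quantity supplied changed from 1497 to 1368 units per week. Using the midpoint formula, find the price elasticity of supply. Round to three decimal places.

%ΔQ = (1368 − 1497)/[(1497 + 1368)/2] = -129/1432.5 ≈ -0.0901.
%Δp = (26.9 − 30.3)/[(30.3 + 26.9)/2] = -3.4/28.6 ≈ -0.1189.
Arc elasticity E = %ΔQ/%Δp ≈ -0.0901/-0.1189 ≈ 0.757.
|E| < 1: supply is inelastic over this range.

0.757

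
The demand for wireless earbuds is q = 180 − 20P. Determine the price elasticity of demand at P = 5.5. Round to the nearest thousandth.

At P = 5.5, q = 70.
dq/dP = −20.
Point elasticity E = (dq/dP)·(P/q) = -20 × 5.5/70 ≈ -1.571.
|E| > 1, so demand is elastic at this price.

-1.571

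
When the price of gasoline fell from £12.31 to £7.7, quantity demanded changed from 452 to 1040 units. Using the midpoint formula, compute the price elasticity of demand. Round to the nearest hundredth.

-1.71

%Δq = (1040 − 452)/[(452 + 1040)/2] = 588/746 ≈ 0.7882.
%Δp = (7.7 − 12.31)/[(12.31 + 7.7)/2] = -4.61/10.005 ≈ -0.4608.
Arc elasticity E = %Δq/%Δp ≈ 0.7882/-0.4608 ≈ -1.71.
|E| > 1: demand is elastic over this range.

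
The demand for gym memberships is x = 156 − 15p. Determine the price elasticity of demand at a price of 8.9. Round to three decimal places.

-5.933

At p = 8.9, x = 22.5.
dx/dp = −15.
Point elasticity E = (dx/dp)·(p/x) = -15 × 8.9/22.5 ≈ -5.933.
|E| > 1, so demand is elastic at this price.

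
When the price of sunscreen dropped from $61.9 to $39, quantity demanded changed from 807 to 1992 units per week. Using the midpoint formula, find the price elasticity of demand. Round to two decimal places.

%Δq = (1992 − 807)/[(807 + 1992)/2] = 1185/1399.5 ≈ 0.8467.
%ΔP = (39 − 61.9)/[(61.9 + 39)/2] = -22.9/50.45 ≈ -0.4539.
Arc elasticity E = %Δq/%ΔP ≈ 0.8467/-0.4539 ≈ -1.87.
|E| > 1: demand is elastic over this range.

-1.87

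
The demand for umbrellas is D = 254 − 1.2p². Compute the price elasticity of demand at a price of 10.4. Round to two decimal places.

-2.09

At p = 10.4, D = 124.208.
dD/dp = −2·1.2·p = −24.96.
Point elasticity E = (dD/dp)·(p/D) = -24.96 × 10.4/124.208 ≈ -2.09.
|E| > 1, so demand is elastic at this price.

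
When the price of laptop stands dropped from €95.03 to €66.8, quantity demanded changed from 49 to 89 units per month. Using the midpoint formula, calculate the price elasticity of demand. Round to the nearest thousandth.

%ΔQ = (89 − 49)/[(49 + 89)/2] = 40/69 ≈ 0.5797.
%ΔP = (66.8 − 95.03)/[(95.03 + 66.8)/2] = -28.23/80.915 ≈ -0.3489.
Arc elasticity E = %ΔQ/%ΔP ≈ 0.5797/-0.3489 ≈ -1.662.
|E| > 1: demand is elastic over this range.

-1.662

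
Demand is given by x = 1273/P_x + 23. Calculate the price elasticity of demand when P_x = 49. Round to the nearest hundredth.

-0.53

At P_x = 49, x = 48.9796.
dx/dP_x = −1273/P_x² = −0.5302.
Point elasticity E = (dx/dP_x)·(P_x/x) = -0.5302 × 49/48.9796 ≈ -0.53.
|E| < 1, so demand is inelastic at this price.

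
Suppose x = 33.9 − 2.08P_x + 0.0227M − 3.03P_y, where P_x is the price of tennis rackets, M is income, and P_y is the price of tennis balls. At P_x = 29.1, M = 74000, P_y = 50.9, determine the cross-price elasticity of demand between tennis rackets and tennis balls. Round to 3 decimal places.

-0.103

First evaluate x: 33.9 − 2.08(29.1) + 0.0227(74000) − 3.03(50.9) = 33.9 − 60.528 + 1679.8 − 154.227 = 1498.945.
∂x/∂P_y = −3.03, so E_xy = -3.03·(50.9/1498.945) ≈ -0.103.
E_xy < 0: the goods are complements.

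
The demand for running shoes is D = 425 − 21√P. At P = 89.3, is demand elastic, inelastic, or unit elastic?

At P = 89.3, D = 226.5528.
dD/dP = −21/(2√P) = −21/(2·9.4499).
Point elasticity E = (dD/dP)·(P/D) = -1.1111 × 89.3/226.5528 ≈ -0.438.
|E| ≈ 0.438 < 1, so demand is inelastic.

inelastic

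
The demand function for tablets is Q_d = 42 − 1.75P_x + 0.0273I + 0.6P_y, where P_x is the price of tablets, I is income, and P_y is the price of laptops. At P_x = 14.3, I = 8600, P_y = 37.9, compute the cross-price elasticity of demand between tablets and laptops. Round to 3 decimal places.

0.083

At the given point, Q_d = 42 − 1.75(14.3) + 0.0273(8600) + 0.6(37.9) = 42 − 25.025 + 234.78 + 22.74 = 274.495.
∂Q_d/∂P_y = +0.6, so E_xy = 0.6·(37.9/274.495) ≈ 0.083.
E_xy > 0: the goods are substitutes.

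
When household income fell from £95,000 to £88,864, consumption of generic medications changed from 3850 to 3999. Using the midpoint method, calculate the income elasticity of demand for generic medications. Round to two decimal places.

-0.57

%ΔQ = (3999 − 3850)/[(3850+3999)/2] = 149/3924.5 ≈ 0.0380.
%ΔI = (88,864 − 95,000)/[(95,000+88,864)/2] = -6136/91932 ≈ -0.0667.
E_I = %ΔQ/%ΔI ≈ -0.57.
E_I < 0: inferior good.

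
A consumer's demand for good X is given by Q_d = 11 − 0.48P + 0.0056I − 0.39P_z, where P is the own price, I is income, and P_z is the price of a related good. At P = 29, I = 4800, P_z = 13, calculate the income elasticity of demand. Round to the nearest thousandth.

1.423

Q_d = 11 − 0.48(29) + 0.0056(4800) − 0.39(13) = 11 − 13.92 + 26.88 − 5.07 = 18.89.
∂Q_d/∂I = +0.0056, so E_I = 0.0056·(4800/18.89) ≈ 1.423.
E_I > 1: normal good (luxury).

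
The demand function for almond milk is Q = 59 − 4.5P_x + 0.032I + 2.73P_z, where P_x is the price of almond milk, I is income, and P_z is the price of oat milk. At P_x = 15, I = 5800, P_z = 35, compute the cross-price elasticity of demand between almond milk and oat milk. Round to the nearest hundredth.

0.35

Substituting, Q = 59 − 4.5(15) + 0.032(5800) + 2.73(35) = 59 − 67.5 + 185.6 + 95.55 = 272.65.
∂Q/∂P_z = +2.73, so E_xy = 2.73·(35/272.65) ≈ 0.35.
E_xy > 0: the goods are substitutes.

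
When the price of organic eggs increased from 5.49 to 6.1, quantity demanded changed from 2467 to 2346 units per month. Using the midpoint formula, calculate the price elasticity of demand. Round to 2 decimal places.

-0.48

%Δq = (2346 − 2467)/[(2467 + 2346)/2] = -121/2406.5 ≈ -0.0503.
%ΔP = (6.1 − 5.49)/[(5.49 + 6.1)/2] = 0.61/5.795 ≈ 0.1053.
Arc elasticity E = %Δq/%ΔP ≈ -0.0503/0.1053 ≈ -0.48.
|E| < 1: demand is inelastic over this range.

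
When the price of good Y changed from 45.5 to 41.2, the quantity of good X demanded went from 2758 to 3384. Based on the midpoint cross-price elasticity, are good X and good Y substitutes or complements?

%ΔQ_x = (3384 − 2758)/[(2758+3384)/2] = 626/3071 ≈ 0.2038.
%ΔP_y = (41.2 − 45.5)/[(45.5+41.2)/2] ≈ -0.0992.
E_xy = 0.2038/-0.0992 ≈ -2.055.
E_xy < 0, so the goods are complements.

complements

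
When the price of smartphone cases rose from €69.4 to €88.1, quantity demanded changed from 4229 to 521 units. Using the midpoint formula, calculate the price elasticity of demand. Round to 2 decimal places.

-6.57

%ΔQ = (521 − 4229)/[(4229 + 521)/2] = -3708/2375 ≈ -1.5613.
%Δp = (88.1 − 69.4)/[(69.4 + 88.1)/2] = 18.7/78.75 ≈ 0.2375.
Arc elasticity E = %ΔQ/%Δp ≈ -1.5613/0.2375 ≈ -6.57.
|E| > 1: demand is elastic over this range.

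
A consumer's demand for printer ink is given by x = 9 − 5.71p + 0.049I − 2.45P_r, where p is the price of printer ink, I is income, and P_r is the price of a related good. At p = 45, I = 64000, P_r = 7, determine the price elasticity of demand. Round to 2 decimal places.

-0.09

x = 9 − 5.71(45) + 0.049(64000) − 2.45(7) = 9 − 256.95 + 3136 − 17.15 = 2870.9.
∂x/∂p = −5.71, so E_p = (−5.71)·(45/2870.9) ≈ -0.09.
|E_p| < 1: demand is inelastic.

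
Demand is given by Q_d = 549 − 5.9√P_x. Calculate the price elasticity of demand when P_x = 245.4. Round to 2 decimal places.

At P_x = 245.4, Q_d = 456.575.
dQ_d/dP_x = −5.9/(2√P_x) = −5.9/(2·15.6652).
Point elasticity E = (dQ_d/dP_x)·(P_x/Q_d) = -0.1883 × 245.4/456.575 ≈ -0.10.
|E| < 1, so demand is inelastic at this price.

-0.10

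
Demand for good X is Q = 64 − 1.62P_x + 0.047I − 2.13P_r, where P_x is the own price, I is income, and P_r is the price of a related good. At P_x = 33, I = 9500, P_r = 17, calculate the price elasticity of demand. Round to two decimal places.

Evaluating quantity at (P_x, I, P_r) gives Q = 64 − 1.62(33) + 0.047(9500) − 2.13(17) = 64 − 53.46 + 446.5 − 36.21 = 420.83.
∂Q/∂P_x = −1.62, so E_p = (−1.62)·(33/420.83) ≈ -0.13.
|E_p| < 1: demand is inelastic.

-0.13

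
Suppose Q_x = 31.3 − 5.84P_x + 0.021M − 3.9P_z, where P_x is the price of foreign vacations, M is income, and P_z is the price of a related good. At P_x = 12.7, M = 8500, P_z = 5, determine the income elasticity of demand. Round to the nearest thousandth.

1.537

At the given point, Q_x = 31.3 − 5.84(12.7) + 0.021(8500) − 3.9(5) = 31.3 − 74.168 + 178.5 − 19.5 = 116.132.
∂Q_x/∂M = +0.021, so E_I = 0.021·(8500/116.132) ≈ 1.537.
E_I > 1: normal good (luxury).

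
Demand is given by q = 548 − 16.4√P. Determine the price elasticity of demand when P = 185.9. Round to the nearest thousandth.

At P = 185.9, q = 324.394.
dq/dP = −16.4/(2√P) = −16.4/(2·13.6345).
Point elasticity E = (dq/dP)·(P/q) = -0.6014 × 185.9/324.394 ≈ -0.345.
|E| < 1, so demand is inelastic at this price.

-0.345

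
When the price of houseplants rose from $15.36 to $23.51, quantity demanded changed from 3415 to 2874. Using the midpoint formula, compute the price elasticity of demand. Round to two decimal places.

%Δq = (2874 − 3415)/[(3415 + 2874)/2] = -541/3144.5 ≈ -0.1720.
%ΔP = (23.51 − 15.36)/[(15.36 + 23.51)/2] = 8.15/19.435 ≈ 0.4193.
Arc elasticity E = %Δq/%ΔP ≈ -0.1720/0.4193 ≈ -0.41.
|E| < 1: demand is inelastic over this range.

-0.41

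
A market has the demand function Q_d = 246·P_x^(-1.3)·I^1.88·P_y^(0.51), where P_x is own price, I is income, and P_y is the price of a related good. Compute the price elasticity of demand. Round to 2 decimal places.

-1.30

For a Cobb–Douglas (constant-elasticity) form Q_d = A·P_x^α·…, the elasticity with respect to P_x equals the exponent α at every point.
Here the exponent on P_x is -1.3, so the price elasticity of demand is -1.30.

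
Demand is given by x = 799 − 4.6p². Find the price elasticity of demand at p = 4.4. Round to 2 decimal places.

At p = 4.4, x = 709.944.
dx/dp = −2·4.6·p = −40.48.
Point elasticity E = (dx/dp)·(p/x) = -40.48 × 4.4/709.944 ≈ -0.25.
|E| < 1, so demand is inelastic at this price.

-0.25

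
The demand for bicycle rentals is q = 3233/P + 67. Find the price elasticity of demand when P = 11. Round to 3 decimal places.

-0.814

At P = 11, q = 360.9091.
dq/dP = −3233/P² = −26.719.
Point elasticity E = (dq/dP)·(P/q) = -26.719 × 11/360.9091 ≈ -0.814.
|E| < 1, so demand is inelastic at this price.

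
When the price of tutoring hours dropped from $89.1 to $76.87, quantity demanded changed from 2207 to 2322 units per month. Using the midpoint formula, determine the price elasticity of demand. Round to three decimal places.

-0.345

%Δq = (2322 − 2207)/[(2207 + 2322)/2] = 115/2264.5 ≈ 0.0508.
%Δp = (76.87 − 89.1)/[(89.1 + 76.87)/2] = -12.23/82.985 ≈ -0.1474.
Arc elasticity E = %Δq/%Δp ≈ 0.0508/-0.1474 ≈ -0.345.
|E| < 1: demand is inelastic over this range.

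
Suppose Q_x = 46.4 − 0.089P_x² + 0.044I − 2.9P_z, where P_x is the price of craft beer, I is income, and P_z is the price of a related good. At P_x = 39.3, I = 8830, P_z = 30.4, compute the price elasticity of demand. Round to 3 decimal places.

-1.314

At the given point, Q_x = 46.4 − 0.089(39.3)² + 0.044(8830) − 2.9(30.4) = 46.4 − 137.4596 + 388.52 − 88.16 = 209.3004.
∂Q_x/∂P_x = −2·0.089·P_x = -6.9954, so E_p = -6.9954·(39.3/209.3004) ≈ -1.314.
|E_p| > 1: demand is elastic.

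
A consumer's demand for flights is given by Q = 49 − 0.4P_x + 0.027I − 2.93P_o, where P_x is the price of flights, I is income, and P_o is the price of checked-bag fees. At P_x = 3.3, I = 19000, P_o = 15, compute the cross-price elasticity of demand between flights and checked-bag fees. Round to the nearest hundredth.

-0.09

First evaluate Q: 49 − 0.4(3.3) + 0.027(19000) − 2.93(15) = 49 − 1.32 + 513 − 43.95 = 516.73.
∂Q/∂P_o = −2.93, so E_xy = -2.93·(15/516.73) ≈ -0.09.
E_xy < 0: the goods are complements.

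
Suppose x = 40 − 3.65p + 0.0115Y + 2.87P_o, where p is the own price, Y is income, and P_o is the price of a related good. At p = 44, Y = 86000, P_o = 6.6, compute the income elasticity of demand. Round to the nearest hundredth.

Substituting, x = 40 − 3.65(44) + 0.0115(86000) + 2.87(6.6) = 40 − 160.6 + 989 + 18.942 = 887.342.
∂x/∂Y = +0.0115, so E_I = 0.0115·(86000/887.342) ≈ 1.11.
E_I > 1: normal good (luxury).

1.11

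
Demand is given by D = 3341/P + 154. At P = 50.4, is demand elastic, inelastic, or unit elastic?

At P = 50.4, D = 220.2897.
dD/dP = −3341/P² = −1.3153.
Point elasticity E = (dD/dP)·(P/D) = -1.3153 × 50.4/220.2897 ≈ -0.301.
|E| ≈ 0.301 < 1, so demand is inelastic.

inelastic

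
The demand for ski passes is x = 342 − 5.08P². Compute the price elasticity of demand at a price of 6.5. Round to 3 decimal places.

-3.370

At P = 6.5, x = 127.37.
dx/dP = −2·5.08·P = −66.04.
Point elasticity E = (dx/dP)·(P/x) = -66.04 × 6.5/127.37 ≈ -3.370.
|E| > 1, so demand is elastic at this price.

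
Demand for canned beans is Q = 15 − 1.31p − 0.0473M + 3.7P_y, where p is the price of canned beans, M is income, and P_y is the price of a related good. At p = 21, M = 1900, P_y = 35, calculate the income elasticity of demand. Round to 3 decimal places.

First evaluate Q: 15 − 1.31(21) − 0.0473(1900) + 3.7(35) = 15 − 27.51 − 89.87 + 129.5 = 27.12.
∂Q/∂M = −0.0473, so E_I = -0.0473·(1900/27.12) ≈ -3.314.
E_I < 0: inferior good.

-3.314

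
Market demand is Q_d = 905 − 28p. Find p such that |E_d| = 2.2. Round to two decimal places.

Set −bp/(a − bp) = −2.2 ⇒ bp = 2.2(a − bp) ⇒ bp(1+2.2) = 2.2·a.
p = 2.2·905/(28·3.2) ≈ 22.22.

22.22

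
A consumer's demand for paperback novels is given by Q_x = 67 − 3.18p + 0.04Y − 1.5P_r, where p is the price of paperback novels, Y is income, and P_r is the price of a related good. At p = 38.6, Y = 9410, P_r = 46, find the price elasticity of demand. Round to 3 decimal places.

Q_x = 67 − 3.18(38.6) + 0.04(9410) − 1.5(46) = 67 − 122.748 + 376.4 − 69 = 251.652.
∂Q_x/∂p = −3.18, so E_p = (−3.18)·(38.6/251.652) ≈ -0.488.
|E_p| < 1: demand is inelastic.

-0.488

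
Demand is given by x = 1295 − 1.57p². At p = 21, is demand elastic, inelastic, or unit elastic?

At p = 21, x = 602.63.
dx/dp = −2·1.57·p = −65.94.
Point elasticity E = (dx/dp)·(p/x) = -65.94 × 21/602.63 ≈ -2.298.
|E| ≈ 2.298 > 1, so demand is elastic.

elastic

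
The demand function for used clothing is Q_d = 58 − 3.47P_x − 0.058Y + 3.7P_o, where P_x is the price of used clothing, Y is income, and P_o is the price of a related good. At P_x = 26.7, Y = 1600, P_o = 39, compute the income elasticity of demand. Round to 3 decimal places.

-5.507

First evaluate Q_d: 58 − 3.47(26.7) − 0.058(1600) + 3.7(39) = 58 − 92.649 − 92.8 + 144.3 = 16.851.
∂Q_d/∂Y = −0.058, so E_I = -0.058·(1600/16.851) ≈ -5.507.
E_I < 0: inferior good.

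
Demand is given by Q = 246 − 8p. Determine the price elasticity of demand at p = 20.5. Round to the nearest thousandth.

-2.000

At p = 20.5, Q = 82.
dQ/dp = −8.
Point elasticity E = (dQ/dp)·(p/Q) = -8 × 20.5/82 ≈ -2.000.
|E| > 1, so demand is elastic at this price.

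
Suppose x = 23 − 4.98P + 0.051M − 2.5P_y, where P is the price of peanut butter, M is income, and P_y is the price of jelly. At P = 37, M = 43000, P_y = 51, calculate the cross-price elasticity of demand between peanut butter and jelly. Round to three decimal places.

-0.067

Evaluating quantity at (P, M, P_y) gives x = 23 − 4.98(37) + 0.051(43000) − 2.5(51) = 23 − 184.26 + 2193 − 127.5 = 1904.24.
∂x/∂P_y = −2.5, so E_xy = -2.5·(51/1904.24) ≈ -0.067.
E_xy < 0: the goods are complements.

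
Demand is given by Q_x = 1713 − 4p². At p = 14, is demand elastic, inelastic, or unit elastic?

At p = 14, Q_x = 929.
dQ_x/dp = −2·4·p = −112.
Point elasticity E = (dQ_x/dp)·(p/Q_x) = -112 × 14/929 ≈ -1.688.
|E| ≈ 1.688 > 1, so demand is elastic.

elastic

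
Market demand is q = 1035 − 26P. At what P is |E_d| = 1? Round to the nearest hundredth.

19.90

For linear demand q = a − bP, E = −bP/(a − bP). |E| = 1 ⇒ bP = a − bP ⇒ P = a/(2b).
P = 1035/(2·26) ≈ 19.90.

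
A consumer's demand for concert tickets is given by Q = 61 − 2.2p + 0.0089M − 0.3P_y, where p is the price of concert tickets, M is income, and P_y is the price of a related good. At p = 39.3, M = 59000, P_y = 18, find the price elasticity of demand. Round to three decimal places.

Q = 61 − 2.2(39.3) + 0.0089(59000) − 0.3(18) = 61 − 86.46 + 525.1 − 5.4 = 494.24.
∂Q/∂p = −2.2, so E_p = (−2.2)·(39.3/494.24) ≈ -0.175.
|E_p| < 1: demand is inelastic.

-0.175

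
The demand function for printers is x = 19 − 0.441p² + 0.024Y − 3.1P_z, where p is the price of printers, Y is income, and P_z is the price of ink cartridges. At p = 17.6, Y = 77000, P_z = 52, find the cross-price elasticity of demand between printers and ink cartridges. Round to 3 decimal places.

-0.103

At the given point, x = 19 − 0.441(17.6)² + 0.024(77000) − 3.1(52) = 19 − 136.6042 + 1848 − 161.2 = 1569.1958.
∂x/∂P_z = −3.1, so E_xy = -3.1·(52/1569.1958) ≈ -0.103.
E_xy < 0: the goods are complements.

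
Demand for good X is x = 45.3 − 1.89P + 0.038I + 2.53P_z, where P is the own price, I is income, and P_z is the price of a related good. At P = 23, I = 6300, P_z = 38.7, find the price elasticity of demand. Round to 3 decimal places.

-0.128

x = 45.3 − 1.89(23) + 0.038(6300) + 2.53(38.7) = 45.3 − 43.47 + 239.4 + 97.911 = 339.141.
∂x/∂P = −1.89, so E_p = (−1.89)·(23/339.141) ≈ -0.128.
|E_p| < 1: demand is inelastic.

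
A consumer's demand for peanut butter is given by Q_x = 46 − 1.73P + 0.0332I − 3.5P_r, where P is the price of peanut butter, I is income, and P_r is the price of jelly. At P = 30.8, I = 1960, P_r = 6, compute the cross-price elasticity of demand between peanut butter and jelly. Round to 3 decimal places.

At the given point, Q_x = 46 − 1.73(30.8) + 0.0332(1960) − 3.5(6) = 46 − 53.284 + 65.072 − 21 = 36.788.
∂Q_x/∂P_r = −3.5, so E_xy = -3.5·(6/36.788) ≈ -0.571.
E_xy < 0: the goods are complements.

-0.571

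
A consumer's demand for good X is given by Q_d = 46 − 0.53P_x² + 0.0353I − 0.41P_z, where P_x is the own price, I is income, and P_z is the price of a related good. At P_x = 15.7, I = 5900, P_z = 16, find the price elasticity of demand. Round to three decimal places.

Q_d = 46 − 0.53(15.7)² + 0.0353(5900) − 0.41(16) = 46 − 130.6397 + 208.27 − 6.56 = 117.0703.
∂Q_d/∂P_x = −2·0.53·P_x = -16.642, so E_p = -16.642·(15.7/117.0703) ≈ -2.232.
|E_p| > 1: demand is elastic.

-2.232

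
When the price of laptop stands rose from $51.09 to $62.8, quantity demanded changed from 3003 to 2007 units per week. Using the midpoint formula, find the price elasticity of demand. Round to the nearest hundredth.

-1.93

%ΔQ = (2007 − 3003)/[(3003 + 2007)/2] = -996/2505 ≈ -0.3976.
%ΔP = (62.8 − 51.09)/[(51.09 + 62.8)/2] = 11.71/56.945 ≈ 0.2056.
Arc elasticity E = %ΔQ/%ΔP ≈ -0.3976/0.2056 ≈ -1.93.
|E| > 1: demand is elastic over this range.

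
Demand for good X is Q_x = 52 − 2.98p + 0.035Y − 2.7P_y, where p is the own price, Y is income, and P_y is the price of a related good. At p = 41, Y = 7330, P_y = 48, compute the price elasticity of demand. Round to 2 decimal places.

Substituting, Q_x = 52 − 2.98(41) + 0.035(7330) − 2.7(48) = 52 − 122.18 + 256.55 − 129.6 = 56.77.
∂Q_x/∂p = −2.98, so E_p = (−2.98)·(41/56.77) ≈ -2.15.
|E_p| > 1: demand is elastic.

-2.15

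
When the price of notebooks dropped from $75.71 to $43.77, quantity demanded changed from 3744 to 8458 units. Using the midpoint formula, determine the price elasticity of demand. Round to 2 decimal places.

%Δq = (8458 − 3744)/[(3744 + 8458)/2] = 4714/6101 ≈ 0.7727.
%ΔP = (43.77 − 75.71)/[(75.71 + 43.77)/2] = -31.94/59.74 ≈ -0.5347.
Arc elasticity E = %Δq/%ΔP ≈ 0.7727/-0.5347 ≈ -1.45.
|E| > 1: demand is elastic over this range.

-1.45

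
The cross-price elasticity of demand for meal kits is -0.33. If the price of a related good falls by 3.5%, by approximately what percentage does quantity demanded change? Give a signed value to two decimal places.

1.16

%ΔQ ≈ E × %ΔP_y = (-0.33) × (-3.5%) ≈ 1.16%.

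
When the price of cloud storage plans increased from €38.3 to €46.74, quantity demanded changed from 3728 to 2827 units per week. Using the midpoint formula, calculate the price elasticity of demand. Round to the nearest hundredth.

%ΔQ = (2827 − 3728)/[(3728 + 2827)/2] = -901/3277.5 ≈ -0.2749.
%ΔP = (46.74 − 38.3)/[(38.3 + 46.74)/2] = 8.44/42.52 ≈ 0.1985.
Arc elasticity E = %ΔQ/%ΔP ≈ -0.2749/0.1985 ≈ -1.38.
|E| > 1: demand is elastic over this range.

-1.38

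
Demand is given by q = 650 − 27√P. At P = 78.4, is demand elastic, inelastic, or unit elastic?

At P = 78.4, q = 410.9318.
dq/dP = −27/(2√P) = −27/(2·8.8544).
Point elasticity E = (dq/dP)·(P/q) = -1.5247 × 78.4/410.9318 ≈ -0.291.
|E| ≈ 0.291 < 1, so demand is inelastic.

inelastic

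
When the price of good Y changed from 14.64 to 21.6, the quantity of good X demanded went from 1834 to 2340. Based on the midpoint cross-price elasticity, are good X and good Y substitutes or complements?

%ΔQ_x = (2340 − 1834)/[(1834+2340)/2] = 506/2087 ≈ 0.2425.
%ΔP_y = (21.6 − 14.64)/[(14.64+21.6)/2] ≈ 0.3841.
E_xy = 0.2425/0.3841 ≈ 0.631.
E_xy > 0, so the goods are substitutes.

substitutes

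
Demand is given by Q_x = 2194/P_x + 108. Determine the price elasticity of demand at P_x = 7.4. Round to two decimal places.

At P_x = 7.4, Q_x = 404.4865.
dQ_x/dP_x = −2194/P_x² = −40.0657.
Point elasticity E = (dQ_x/dP_x)·(P_x/Q_x) = -40.0657 × 7.4/404.4865 ≈ -0.73.
|E| < 1, so demand is inelastic at this price.

-0.73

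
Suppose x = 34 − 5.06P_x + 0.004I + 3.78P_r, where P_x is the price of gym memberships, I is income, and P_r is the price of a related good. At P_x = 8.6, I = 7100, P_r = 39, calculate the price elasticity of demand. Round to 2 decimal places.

-0.26

Evaluating quantity at (P_x, I, P_r) gives x = 34 − 5.06(8.6) + 0.004(7100) + 3.78(39) = 34 − 43.516 + 28.4 + 147.42 = 166.304.
∂x/∂P_x = −5.06, so E_p = (−5.06)·(8.6/166.304) ≈ -0.26.
|E_p| < 1: demand is inelastic.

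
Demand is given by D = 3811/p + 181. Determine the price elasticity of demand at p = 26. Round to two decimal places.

At p = 26, D = 327.5769.
dD/dp = −3811/p² = −5.6376.
Point elasticity E = (dD/dp)·(p/D) = -5.6376 × 26/327.5769 ≈ -0.45.
|E| < 1, so demand is inelastic at this price.

-0.45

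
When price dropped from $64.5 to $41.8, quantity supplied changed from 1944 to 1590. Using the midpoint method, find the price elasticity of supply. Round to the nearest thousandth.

0.469

%Δq = (1590 − 1944)/[(1944 + 1590)/2] = -354/1767 ≈ -0.2003.
%ΔP = (41.8 − 64.5)/[(64.5 + 41.8)/2] = -22.7/53.15 ≈ -0.4271.
Arc elasticity E = %Δq/%ΔP ≈ -0.2003/-0.4271 ≈ 0.469.
|E| < 1: supply is inelastic over this range.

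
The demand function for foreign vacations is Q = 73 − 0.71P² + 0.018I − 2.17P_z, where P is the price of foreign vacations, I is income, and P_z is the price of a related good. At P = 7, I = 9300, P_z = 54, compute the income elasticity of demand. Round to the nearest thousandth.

First evaluate Q: 73 − 0.71(7)² + 0.018(9300) − 2.17(54) = 73 − 34.79 + 167.4 − 117.18 = 88.43.
∂Q/∂I = +0.018, so E_I = 0.018·(9300/88.43) ≈ 1.893.
E_I > 1: normal good (luxury).

1.893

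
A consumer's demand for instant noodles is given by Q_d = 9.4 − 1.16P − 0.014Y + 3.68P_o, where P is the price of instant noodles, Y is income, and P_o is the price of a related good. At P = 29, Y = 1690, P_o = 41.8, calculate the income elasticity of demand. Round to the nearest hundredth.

-0.22

Evaluating quantity at (P, Y, P_o) gives Q_d = 9.4 − 1.16(29) − 0.014(1690) + 3.68(41.8) = 9.4 − 33.64 − 23.66 + 153.824 = 105.924.
∂Q_d/∂Y = −0.014, so E_I = -0.014·(1690/105.924) ≈ -0.22.
E_I < 0: inferior good.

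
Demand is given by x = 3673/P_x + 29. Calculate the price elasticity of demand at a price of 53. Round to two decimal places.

-0.70

At P_x = 53, x = 98.3019.
dx/dP_x = −3673/P_x² = −1.3076.
Point elasticity E = (dx/dP_x)·(P_x/x) = -1.3076 × 53/98.3019 ≈ -0.70.
|E| < 1, so demand is inelastic at this price.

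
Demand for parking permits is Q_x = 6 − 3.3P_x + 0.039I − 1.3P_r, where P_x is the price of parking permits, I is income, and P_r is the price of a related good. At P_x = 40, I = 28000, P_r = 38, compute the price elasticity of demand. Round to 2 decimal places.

-0.14

Q_x = 6 − 3.3(40) + 0.039(28000) − 1.3(38) = 6 − 132 + 1092 − 49.4 = 916.6.
∂Q_x/∂P_x = −3.3, so E_p = (−3.3)·(40/916.6) ≈ -0.14.
|E_p| < 1: demand is inelastic.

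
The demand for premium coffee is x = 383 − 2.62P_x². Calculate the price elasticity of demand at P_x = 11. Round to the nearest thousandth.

At P_x = 11, x = 65.98.
dx/dP_x = −2·2.62·P_x = −57.64.
Point elasticity E = (dx/dP_x)·(P_x/x) = -57.64 × 11/65.98 ≈ -9.610.
|E| > 1, so demand is elastic at this price.

-9.610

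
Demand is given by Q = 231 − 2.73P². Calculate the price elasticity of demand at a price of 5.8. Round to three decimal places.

-1.320

At P = 5.8, Q = 139.1628.
dQ/dP = −2·2.73·P = −31.668.
Point elasticity E = (dQ/dP)·(P/Q) = -31.668 × 5.8/139.1628 ≈ -1.320.
|E| > 1, so demand is elastic at this price.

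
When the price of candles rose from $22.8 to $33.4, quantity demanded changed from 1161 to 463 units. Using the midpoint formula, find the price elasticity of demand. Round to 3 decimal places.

-2.279

%ΔQ = (463 − 1161)/[(1161 + 463)/2] = -698/812 ≈ -0.8596.
%Δp = (33.4 − 22.8)/[(22.8 + 33.4)/2] = 10.6/28.1 ≈ 0.3772.
Arc elasticity E = %ΔQ/%Δp ≈ -0.8596/0.3772 ≈ -2.279.
|E| > 1: demand is elastic over this range.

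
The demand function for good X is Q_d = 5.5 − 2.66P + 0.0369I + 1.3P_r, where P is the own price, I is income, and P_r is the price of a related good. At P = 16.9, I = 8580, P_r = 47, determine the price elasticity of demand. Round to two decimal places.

Evaluating quantity at (P, I, P_r) gives Q_d = 5.5 − 2.66(16.9) + 0.0369(8580) + 1.3(47) = 5.5 − 44.954 + 316.602 + 61.1 = 338.248.
∂Q_d/∂P = −2.66, so E_p = (−2.66)·(16.9/338.248) ≈ -0.13.
|E_p| < 1: demand is inelastic.

-0.13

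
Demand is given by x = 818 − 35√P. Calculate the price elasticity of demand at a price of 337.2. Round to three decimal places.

At P = 337.2, x = 175.2948.
dx/dP = −35/(2√P) = −35/(2·18.363).
Point elasticity E = (dx/dP)·(P/x) = -0.953 × 337.2/175.2948 ≈ -1.833.
|E| > 1, so demand is elastic at this price.

-1.833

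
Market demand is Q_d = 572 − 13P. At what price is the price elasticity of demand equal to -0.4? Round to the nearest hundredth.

12.57

Set −bP/(a − bP) = −0.4 ⇒ bP = 0.4(a − bP) ⇒ bP(1+0.4) = 0.4·a.
P = 0.4·572/(13·1.4) ≈ 12.57.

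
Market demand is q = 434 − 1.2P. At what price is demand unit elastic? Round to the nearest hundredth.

For linear demand q = a − bP, E = −bP/(a − bP). |E| = 1 ⇒ bP = a − bP ⇒ P = a/(2b).
P = 434/(2·1.2) ≈ 180.83.

180.83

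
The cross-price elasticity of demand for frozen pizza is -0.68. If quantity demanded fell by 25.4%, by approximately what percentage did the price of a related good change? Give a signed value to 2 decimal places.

%ΔQ ≈ E × %ΔP_y ⇒ %ΔP_y = %ΔQ / E = (-25.4%)/(-0.68) ≈ 37.35%.

37.35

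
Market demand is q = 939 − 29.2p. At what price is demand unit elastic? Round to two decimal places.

For linear demand q = a − bp, E = −bp/(a − bp). |E| = 1 ⇒ bp = a − bp ⇒ p = a/(2b).
p = 939/(2·29.2) ≈ 16.08.

16.08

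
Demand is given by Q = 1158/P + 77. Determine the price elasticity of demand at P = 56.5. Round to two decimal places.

-0.21

At P = 56.5, Q = 97.4956.
dQ/dP = −1158/P² = −0.3628.
Point elasticity E = (dQ/dP)·(P/Q) = -0.3628 × 56.5/97.4956 ≈ -0.21.
|E| < 1, so demand is inelastic at this price.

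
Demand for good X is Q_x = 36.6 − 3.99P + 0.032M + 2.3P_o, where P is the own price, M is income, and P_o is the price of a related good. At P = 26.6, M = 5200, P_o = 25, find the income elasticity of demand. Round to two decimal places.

First evaluate Q_x: 36.6 − 3.99(26.6) + 0.032(5200) + 2.3(25) = 36.6 − 106.134 + 166.4 + 57.5 = 154.366.
∂Q_x/∂M = +0.032, so E_I = 0.032·(5200/154.366) ≈ 1.08.
E_I > 1: normal good (luxury).

1.08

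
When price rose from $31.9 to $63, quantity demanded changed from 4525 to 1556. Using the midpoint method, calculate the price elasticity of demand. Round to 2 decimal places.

%Δq = (1556 − 4525)/[(4525 + 1556)/2] = -2969/3040.5 ≈ -0.9765.
%ΔP = (63 − 31.9)/[(31.9 + 63)/2] = 31.1/47.45 ≈ 0.6554.
Arc elasticity E = %Δq/%ΔP ≈ -0.9765/0.6554 ≈ -1.49.
|E| > 1: demand is elastic over this range.

-1.49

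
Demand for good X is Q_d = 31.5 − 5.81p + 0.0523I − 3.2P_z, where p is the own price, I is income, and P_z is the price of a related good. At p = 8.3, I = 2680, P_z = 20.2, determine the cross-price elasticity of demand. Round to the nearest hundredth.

-1.10

At the given point, Q_d = 31.5 − 5.81(8.3) + 0.0523(2680) − 3.2(20.2) = 31.5 − 48.223 + 140.164 − 64.64 = 58.801.
∂Q_d/∂P_z = −3.2, so E_xy = -3.2·(20.2/58.801) ≈ -1.10.
E_xy < 0: the goods are complements.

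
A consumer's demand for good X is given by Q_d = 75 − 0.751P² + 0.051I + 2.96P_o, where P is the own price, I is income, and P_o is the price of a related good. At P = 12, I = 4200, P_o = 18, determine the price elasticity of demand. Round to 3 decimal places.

-0.923

At the given point, Q_d = 75 − 0.751(12)² + 0.051(4200) + 2.96(18) = 75 − 108.144 + 214.2 + 53.28 = 234.336.
∂Q_d/∂P = −2·0.751·P = -18.024, so E_p = -18.024·(12/234.336) ≈ -0.923.
|E_p| < 1: demand is inelastic.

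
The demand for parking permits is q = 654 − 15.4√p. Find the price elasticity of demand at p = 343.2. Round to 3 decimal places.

At p = 343.2, q = 368.7049.
dq/dp = −15.4/(2√p) = −15.4/(2·18.5257).
Point elasticity E = (dq/dp)·(p/q) = -0.4156 × 343.2/368.7049 ≈ -0.387.
|E| < 1, so demand is inelastic at this price.

-0.387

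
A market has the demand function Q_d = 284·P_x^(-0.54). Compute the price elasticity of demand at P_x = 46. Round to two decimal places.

-0.54

For a Cobb–Douglas (constant-elasticity) form Q_d = A·P_x^α·…, the elasticity with respect to P_x equals the exponent α at every point.
Here the exponent on P_x is -0.54, so the price elasticity of demand is -0.54.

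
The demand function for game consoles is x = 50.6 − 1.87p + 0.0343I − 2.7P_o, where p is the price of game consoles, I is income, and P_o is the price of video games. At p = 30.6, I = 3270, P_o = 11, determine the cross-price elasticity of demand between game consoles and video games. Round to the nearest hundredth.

-0.39

Evaluating quantity at (p, I, P_o) gives x = 50.6 − 1.87(30.6) + 0.0343(3270) − 2.7(11) = 50.6 − 57.222 + 112.161 − 29.7 = 75.839.
∂x/∂P_o = −2.7, so E_xy = -2.7·(11/75.839) ≈ -0.39.
E_xy < 0: the goods are complements.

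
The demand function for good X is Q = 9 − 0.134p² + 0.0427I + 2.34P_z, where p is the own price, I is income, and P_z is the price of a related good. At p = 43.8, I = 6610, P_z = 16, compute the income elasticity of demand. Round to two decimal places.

3.94

At the given point, Q = 9 − 0.134(43.8)² + 0.0427(6610) + 2.34(16) = 9 − 257.071 + 282.247 + 37.44 = 71.616.
∂Q/∂I = +0.0427, so E_I = 0.0427·(6610/71.616) ≈ 3.94.
E_I > 1: normal good (luxury).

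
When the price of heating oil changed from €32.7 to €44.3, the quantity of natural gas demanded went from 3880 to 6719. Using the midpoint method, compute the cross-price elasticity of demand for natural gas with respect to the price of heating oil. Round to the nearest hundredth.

1.78

%ΔQ_x = (6719 − 3880)/[(3880+6719)/2] = 2839/5299.5 ≈ 0.5357.
%ΔP_y = (44.3 − 32.7)/[(32.7+44.3)/2] ≈ 0.3013.
E_xy = 0.5357/0.3013 ≈ 1.78.
E_xy > 0, so natural gas and heating oil are substitutes.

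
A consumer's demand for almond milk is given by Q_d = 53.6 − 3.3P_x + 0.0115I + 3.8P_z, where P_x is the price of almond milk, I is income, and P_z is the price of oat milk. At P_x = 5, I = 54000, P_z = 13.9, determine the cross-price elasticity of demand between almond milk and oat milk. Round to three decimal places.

Substituting, Q_d = 53.6 − 3.3(5) + 0.0115(54000) + 3.8(13.9) = 53.6 − 16.5 + 621 + 52.82 = 710.92.
∂Q_d/∂P_z = +3.8, so E_xy = 3.8·(13.9/710.92) ≈ 0.074.
E_xy > 0: the goods are substitutes.

0.074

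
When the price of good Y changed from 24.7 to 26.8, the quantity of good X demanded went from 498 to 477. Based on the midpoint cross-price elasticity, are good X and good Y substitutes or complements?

%ΔQ_x = (477 − 498)/[(498+477)/2] = -21/487.5 ≈ -0.0431.
%ΔP_y = (26.8 − 24.7)/[(24.7+26.8)/2] ≈ 0.0816.
E_xy = -0.0431/0.0816 ≈ -0.528.
E_xy < 0, so the goods are complements.

complements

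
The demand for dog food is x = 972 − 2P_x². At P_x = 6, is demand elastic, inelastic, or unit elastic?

inelastic

At P_x = 6, x = 900.
dx/dP_x = −2·2·P_x = −24.
Point elasticity E = (dx/dP_x)·(P_x/x) = -24 × 6/900 ≈ -0.160.
|E| ≈ 0.160 < 1, so demand is inelastic.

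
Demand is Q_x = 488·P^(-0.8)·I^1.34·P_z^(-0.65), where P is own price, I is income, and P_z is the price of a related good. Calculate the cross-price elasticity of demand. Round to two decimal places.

For a Cobb–Douglas (constant-elasticity) form Q_x = A·P_z^α·…, the elasticity with respect to P_z equals the exponent α at every point.
Here the exponent on P_z is -0.65, so the cross-price elasticity of demand is -0.65.

-0.65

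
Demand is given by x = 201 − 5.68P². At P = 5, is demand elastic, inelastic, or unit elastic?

elastic

At P = 5, x = 59.
dx/dP = −2·5.68·P = −56.8.
Point elasticity E = (dx/dP)·(P/x) = -56.8 × 5/59 ≈ -4.814.
|E| ≈ 4.814 > 1, so demand is elastic.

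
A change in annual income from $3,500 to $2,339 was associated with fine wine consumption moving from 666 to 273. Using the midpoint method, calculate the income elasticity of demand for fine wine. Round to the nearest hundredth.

2.10

%ΔQ = (273 − 666)/[(666+273)/2] = -393/469.5 ≈ -0.8371.
%ΔI = (2,339 − 3,500)/[(3,500+2,339)/2] = -1161/2919.5 ≈ -0.3977.
E_I = %ΔQ/%ΔI ≈ 2.10.
E_I > 1: normal good (luxury).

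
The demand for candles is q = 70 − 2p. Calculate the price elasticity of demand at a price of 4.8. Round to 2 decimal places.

-0.16

At p = 4.8, q = 60.4.
dq/dp = −2.
Point elasticity E = (dq/dp)·(p/q) = -2 × 4.8/60.4 ≈ -0.16.
|E| < 1, so demand is inelastic at this price.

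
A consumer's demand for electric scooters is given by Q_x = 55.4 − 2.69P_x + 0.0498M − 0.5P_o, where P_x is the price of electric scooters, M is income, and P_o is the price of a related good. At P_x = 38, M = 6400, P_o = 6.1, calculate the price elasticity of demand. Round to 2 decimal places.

First evaluate Q_x: 55.4 − 2.69(38) + 0.0498(6400) − 0.5(6.1) = 55.4 − 102.22 + 318.72 − 3.05 = 268.85.
∂Q_x/∂P_x = −2.69, so E_p = (−2.69)·(38/268.85) ≈ -0.38.
|E_p| < 1: demand is inelastic.

-0.38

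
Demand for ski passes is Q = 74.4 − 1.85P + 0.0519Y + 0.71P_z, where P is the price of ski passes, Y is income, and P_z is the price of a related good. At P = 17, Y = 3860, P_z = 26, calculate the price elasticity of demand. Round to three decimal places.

Substituting, Q = 74.4 − 1.85(17) + 0.0519(3860) + 0.71(26) = 74.4 − 31.45 + 200.334 + 18.46 = 261.744.
∂Q/∂P = −1.85, so E_p = (−1.85)·(17/261.744) ≈ -0.120.
|E_p| < 1: demand is inelastic.

-0.120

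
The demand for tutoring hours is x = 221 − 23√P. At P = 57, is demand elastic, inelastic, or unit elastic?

elastic

At P = 57, x = 47.3538.
dx/dP = −23/(2√P) = −23/(2·7.5498).
Point elasticity E = (dx/dP)·(P/x) = -1.5232 × 57/47.3538 ≈ -1.833.
|E| ≈ 1.833 > 1, so demand is elastic.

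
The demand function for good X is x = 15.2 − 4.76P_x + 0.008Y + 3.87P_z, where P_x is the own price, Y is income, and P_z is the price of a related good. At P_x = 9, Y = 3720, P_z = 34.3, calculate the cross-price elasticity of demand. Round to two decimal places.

0.98

x = 15.2 − 4.76(9) + 0.008(3720) + 3.87(34.3) = 15.2 − 42.84 + 29.76 + 132.741 = 134.861.
∂x/∂P_z = +3.87, so E_xy = 3.87·(34.3/134.861) ≈ 0.98.
E_xy > 0: the goods are substitutes.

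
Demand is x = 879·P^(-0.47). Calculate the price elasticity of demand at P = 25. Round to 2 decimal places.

For a Cobb–Douglas (constant-elasticity) form x = A·P^α·…, the elasticity with respect to P equals the exponent α at every point.
Here the exponent on P is -0.47, so the price elasticity of demand is -0.47.

-0.47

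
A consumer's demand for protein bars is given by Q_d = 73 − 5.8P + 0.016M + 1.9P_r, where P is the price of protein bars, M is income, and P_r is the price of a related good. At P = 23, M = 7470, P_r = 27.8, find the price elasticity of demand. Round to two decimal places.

First evaluate Q_d: 73 − 5.8(23) + 0.016(7470) + 1.9(27.8) = 73 − 133.4 + 119.52 + 52.82 = 111.94.
∂Q_d/∂P = −5.8, so E_p = (−5.8)·(23/111.94) ≈ -1.19.
|E_p| > 1: demand is elastic.

-1.19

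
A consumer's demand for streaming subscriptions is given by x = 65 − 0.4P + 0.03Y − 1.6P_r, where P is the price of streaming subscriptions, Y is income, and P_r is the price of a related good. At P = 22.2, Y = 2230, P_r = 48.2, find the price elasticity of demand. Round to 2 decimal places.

First evaluate x: 65 − 0.4(22.2) + 0.03(2230) − 1.6(48.2) = 65 − 8.88 + 66.9 − 77.12 = 45.9.
∂x/∂P = −0.4, so E_p = (−0.4)·(22.2/45.9) ≈ -0.19.
|E_p| < 1: demand is inelastic.

-0.19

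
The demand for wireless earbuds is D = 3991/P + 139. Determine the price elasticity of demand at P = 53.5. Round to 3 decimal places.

-0.349

At P = 53.5, D = 213.5981.
dD/dP = −3991/P² = −1.3944.
Point elasticity E = (dD/dP)·(P/D) = -1.3944 × 53.5/213.5981 ≈ -0.349.
|E| < 1, so demand is inelastic at this price.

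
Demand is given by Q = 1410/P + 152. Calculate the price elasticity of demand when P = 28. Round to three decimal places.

-0.249

At P = 28, Q = 202.3571.
dQ/dP = −1410/P² = −1.7985.
Point elasticity E = (dQ/dP)·(P/Q) = -1.7985 × 28/202.3571 ≈ -0.249.
|E| < 1, so demand is inelastic at this price.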